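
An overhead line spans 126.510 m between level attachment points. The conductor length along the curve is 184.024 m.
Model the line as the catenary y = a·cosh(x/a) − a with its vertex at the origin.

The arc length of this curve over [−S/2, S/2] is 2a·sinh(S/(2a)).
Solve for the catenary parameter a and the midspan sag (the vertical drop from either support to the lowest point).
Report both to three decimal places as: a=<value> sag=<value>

a=40.679 sag=59.924

seed: a₀ = √(S³/(24(L−S))) = √(126.510³/(24·57.514)) = 38.299656
iter 1: u=1.651581  f(a)=+8.373e+00  f'(a)=-3.907e+00  a ← 38.299656 − (+8.373e+00/-3.907e+00) = 40.443054
iter 2: u=1.564051  f(a)=+7.543e-01  f'(a)=-3.232e+00  a ← 40.443054 − (+7.543e-01/-3.232e+00) = 40.676466
iter 3: u=1.555076  f(a)=+7.460e-03  f'(a)=-3.168e+00  a ← 40.676466 − (+7.460e-03/-3.168e+00) = 40.678821
iter 4: u=1.554986  f(a)=+7.457e-07  f'(a)=-3.167e+00  a ← 40.678821 − (+7.457e-07/-3.167e+00) = 40.678821
iter 5: u=1.554986  f(a)=+0.000e+00  f'(a)=-3.167e+00  a ← 40.678821 − (+0.000e+00/-3.167e+00) = 40.678821
converged: |Δa| < 1e-12 after 5 iterations
sag = a·(cosh(S/(2a)) − 1) = 40.678821·(cosh(1.554986) − 1) = 59.924234
T_max/T_min = cosh(S/(2a)) = 2.473106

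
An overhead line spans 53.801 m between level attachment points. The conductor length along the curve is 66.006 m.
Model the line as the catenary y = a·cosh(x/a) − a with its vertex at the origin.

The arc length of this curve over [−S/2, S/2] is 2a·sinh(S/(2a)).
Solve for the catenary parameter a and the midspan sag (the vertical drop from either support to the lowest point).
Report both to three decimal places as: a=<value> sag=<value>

seed: a₀ = √(S³/(24(L−S))) = √(53.801³/(24·12.205)) = 23.057436
iter 1: u=1.166674  f(a)=+8.581e-01  f'(a)=-1.210e+00  a ← 23.057436 − (+8.581e-01/-1.210e+00) = 23.766612
iter 2: u=1.131861  f(a)=+4.118e-02  f'(a)=-1.096e+00  a ← 23.766612 − (+4.118e-02/-1.096e+00) = 23.804172
iter 3: u=1.130075  f(a)=+1.054e-04  f'(a)=-1.091e+00  a ← 23.804172 − (+1.054e-04/-1.091e+00) = 23.804269
iter 4: u=1.130070  f(a)=+6.948e-10  f'(a)=-1.091e+00  a ← 23.804269 − (+6.948e-10/-1.091e+00) = 23.804269
iter 5: u=1.130070  f(a)=+0.000e+00  f'(a)=-1.091e+00  a ← 23.804269 − (+0.000e+00/-1.091e+00) = 23.804269
converged: |Δa| < 1e-12 after 5 iterations
sag = a·(cosh(S/(2a)) − 1) = 23.804269·(cosh(1.130070) − 1) = 16.887760
T_max/T_min = cosh(S/(2a)) = 1.709443

a=23.804 sag=16.888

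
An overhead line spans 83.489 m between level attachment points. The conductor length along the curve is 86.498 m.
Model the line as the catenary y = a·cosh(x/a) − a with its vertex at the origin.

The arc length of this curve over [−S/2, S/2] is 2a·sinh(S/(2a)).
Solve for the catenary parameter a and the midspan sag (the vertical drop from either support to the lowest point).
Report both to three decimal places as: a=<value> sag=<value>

a=90.250 sag=9.828

seed: a₀ = √(S³/(24(L−S))) = √(83.489³/(24·3.009)) = 89.769163
iter 1: u=0.465020  f(a)=+3.270e-02  f'(a)=-6.850e-02  a ← 89.769163 − (+3.270e-02/-6.850e-02) = 90.246566
iter 2: u=0.462561  f(a)=+2.627e-04  f'(a)=-6.740e-02  a ← 90.246566 − (+2.627e-04/-6.740e-02) = 90.250464
iter 3: u=0.462541  f(a)=+1.726e-08  f'(a)=-6.739e-02  a ← 90.250464 − (+1.726e-08/-6.739e-02) = 90.250464
iter 4: u=0.462541  f(a)=+0.000e+00  f'(a)=-6.739e-02  a ← 90.250464 − (+0.000e+00/-6.739e-02) = 90.250464
converged: |Δa| < 1e-12 after 4 iterations
sag = a·(cosh(S/(2a)) − 1) = 90.250464·(cosh(0.462541) − 1) = 9.827617
T_max/T_min = cosh(S/(2a)) = 1.108893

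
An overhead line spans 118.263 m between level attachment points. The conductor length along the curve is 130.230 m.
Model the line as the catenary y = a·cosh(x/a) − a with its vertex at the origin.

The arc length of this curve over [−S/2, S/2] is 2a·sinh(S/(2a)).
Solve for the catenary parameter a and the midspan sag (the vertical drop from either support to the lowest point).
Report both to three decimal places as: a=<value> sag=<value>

a=77.014 sag=23.838

seed: a₀ = √(S³/(24(L−S))) = √(118.263³/(24·11.967)) = 75.888343
iter 1: u=0.779191  f(a)=+3.686e-01  f'(a)=-3.350e-01  a ← 75.888343 − (+3.686e-01/-3.350e-01) = 76.988730
iter 2: u=0.768054  f(a)=+8.170e-03  f'(a)=-3.203e-01  a ← 76.988730 − (+8.170e-03/-3.203e-01) = 77.014240
iter 3: u=0.767800  f(a)=+4.216e-06  f'(a)=-3.199e-01  a ← 77.014240 − (+4.216e-06/-3.199e-01) = 77.014253
iter 4: u=0.767799  f(a)=+1.108e-12  f'(a)=-3.199e-01  a ← 77.014253 − (+1.108e-12/-3.199e-01) = 77.014253
converged: |Δa| < 1e-12 after 4 iterations
sag = a·(cosh(S/(2a)) − 1) = 77.014253·(cosh(0.767799) − 1) = 23.837908
T_max/T_min = cosh(S/(2a)) = 1.309526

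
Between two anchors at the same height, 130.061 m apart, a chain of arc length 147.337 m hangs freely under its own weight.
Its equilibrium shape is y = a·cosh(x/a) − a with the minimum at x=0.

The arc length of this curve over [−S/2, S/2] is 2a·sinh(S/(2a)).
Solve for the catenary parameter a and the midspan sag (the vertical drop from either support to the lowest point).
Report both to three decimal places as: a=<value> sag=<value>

a=74.253 sag=30.344

seed: a₀ = √(S³/(24(L−S))) = √(130.061³/(24·17.276)) = 72.843938
iter 1: u=0.892737  f(a)=+7.016e-01  f'(a)=-5.132e-01  a ← 72.843938 − (+7.016e-01/-5.132e-01) = 74.211060
iter 2: u=0.876291  f(a)=+2.024e-02  f'(a)=-4.840e-01  a ← 74.211060 − (+2.024e-02/-4.840e-01) = 74.252878
iter 3: u=0.875798  f(a)=+1.795e-05  f'(a)=-4.831e-01  a ← 74.252878 − (+1.795e-05/-4.831e-01) = 74.252915
iter 4: u=0.875797  f(a)=+1.413e-11  f'(a)=-4.831e-01  a ← 74.252915 − (+1.413e-11/-4.831e-01) = 74.252915
converged: |Δa| < 1e-12 after 4 iterations
sag = a·(cosh(S/(2a)) − 1) = 74.252915·(cosh(0.875797) − 1) = 30.344137
T_max/T_min = cosh(S/(2a)) = 1.408659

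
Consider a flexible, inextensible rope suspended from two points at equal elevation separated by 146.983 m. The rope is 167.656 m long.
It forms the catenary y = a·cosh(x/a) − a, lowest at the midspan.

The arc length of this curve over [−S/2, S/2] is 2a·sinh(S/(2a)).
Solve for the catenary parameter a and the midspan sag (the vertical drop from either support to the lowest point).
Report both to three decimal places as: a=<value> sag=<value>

a=81.636 sag=35.375

seed: a₀ = √(S³/(24(L−S))) = √(146.983³/(24·20.673)) = 80.000608
iter 1: u=0.918637  f(a)=+8.900e-01  f'(a)=-5.618e-01  a ← 80.000608 − (+8.900e-01/-5.618e-01) = 81.584928
iter 2: u=0.900798  f(a)=+2.713e-02  f'(a)=-5.280e-01  a ← 81.584928 − (+2.713e-02/-5.280e-01) = 81.636304
iter 3: u=0.900231  f(a)=+2.695e-05  f'(a)=-5.269e-01  a ← 81.636304 − (+2.695e-05/-5.269e-01) = 81.636355
iter 4: u=0.900230  f(a)=+2.666e-11  f'(a)=-5.269e-01  a ← 81.636355 − (+2.666e-11/-5.269e-01) = 81.636355
converged: |Δa| < 1e-12 after 4 iterations
sag = a·(cosh(S/(2a)) − 1) = 81.636355·(cosh(0.900230) − 1) = 35.374875
T_max/T_min = cosh(S/(2a)) = 1.433323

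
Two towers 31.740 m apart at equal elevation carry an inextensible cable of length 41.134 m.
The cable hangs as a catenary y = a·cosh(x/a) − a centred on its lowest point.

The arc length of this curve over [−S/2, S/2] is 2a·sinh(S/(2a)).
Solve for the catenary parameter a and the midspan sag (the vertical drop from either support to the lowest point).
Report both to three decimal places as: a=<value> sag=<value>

a=12.405 sag=11.613

seed: a₀ = √(S³/(24(L−S))) = √(31.740³/(24·9.394)) = 11.909115
iter 1: u=1.332593  f(a)=+8.702e-01  f'(a)=-1.876e+00  a ← 11.909115 − (+8.702e-01/-1.876e+00) = 12.372966
iter 2: u=1.282635  f(a)=+5.343e-02  f'(a)=-1.652e+00  a ← 12.372966 − (+5.343e-02/-1.652e+00) = 12.405302
iter 3: u=1.279292  f(a)=+2.305e-04  f'(a)=-1.638e+00  a ← 12.405302 − (+2.305e-04/-1.638e+00) = 12.405443
iter 4: u=1.279277  f(a)=+4.331e-09  f'(a)=-1.638e+00  a ← 12.405443 − (+4.331e-09/-1.638e+00) = 12.405443
iter 5: u=1.279277  f(a)=+7.105e-15  f'(a)=-1.638e+00  a ← 12.405443 − (+7.105e-15/-1.638e+00) = 12.405443
converged: |Δa| < 1e-12 after 5 iterations
sag = a·(cosh(S/(2a)) − 1) = 12.405443·(cosh(1.279277) − 1) = 11.613227
T_max/T_min = cosh(S/(2a)) = 1.936140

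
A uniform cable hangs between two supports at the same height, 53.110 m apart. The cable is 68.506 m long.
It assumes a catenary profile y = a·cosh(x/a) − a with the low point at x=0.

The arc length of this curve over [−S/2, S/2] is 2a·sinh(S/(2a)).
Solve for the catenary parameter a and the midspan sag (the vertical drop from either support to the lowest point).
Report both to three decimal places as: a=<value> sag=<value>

seed: a₀ = √(S³/(24(L−S))) = √(53.110³/(24·15.396)) = 20.135150
iter 1: u=1.318838  f(a)=+1.396e+00  f'(a)=-1.812e+00  a ← 20.135150 − (+1.396e+00/-1.812e+00) = 20.905294
iter 2: u=1.270252  f(a)=+8.407e-02  f'(a)=-1.600e+00  a ← 20.905294 − (+8.407e-02/-1.600e+00) = 20.957842
iter 3: u=1.267067  f(a)=+3.483e-04  f'(a)=-1.587e+00  a ← 20.957842 − (+3.483e-04/-1.587e+00) = 20.958062
iter 4: u=1.267054  f(a)=+6.033e-09  f'(a)=-1.587e+00  a ← 20.958062 − (+6.033e-09/-1.587e+00) = 20.958062
iter 5: u=1.267054  f(a)=-1.421e-14  f'(a)=-1.587e+00  a ← 20.958062 − (-1.421e-14/-1.587e+00) = 20.958062
converged: |Δa| < 1e-12 after 5 iterations
sag = a·(cosh(S/(2a)) − 1) = 20.958062·(cosh(1.267054) − 1) = 19.197988
T_max/T_min = cosh(S/(2a)) = 1.916019

a=20.958 sag=19.198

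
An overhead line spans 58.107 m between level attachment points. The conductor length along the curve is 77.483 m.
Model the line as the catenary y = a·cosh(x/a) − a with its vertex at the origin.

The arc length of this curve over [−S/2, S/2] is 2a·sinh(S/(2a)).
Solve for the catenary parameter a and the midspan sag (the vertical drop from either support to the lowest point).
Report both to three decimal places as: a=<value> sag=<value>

seed: a₀ = √(S³/(24(L−S))) = √(58.107³/(24·19.376)) = 20.540216
iter 1: u=1.414469  f(a)=+2.033e+00  f'(a)=-2.292e+00  a ← 20.540216 − (+2.033e+00/-2.292e+00) = 21.427283
iter 2: u=1.355912  f(a)=+1.391e-01  f'(a)=-1.988e+00  a ← 21.427283 − (+1.391e-01/-1.988e+00) = 21.497263
iter 3: u=1.351498  f(a)=+7.573e-04  f'(a)=-1.967e+00  a ← 21.497263 − (+7.573e-04/-1.967e+00) = 21.497648
iter 4: u=1.351473  f(a)=+2.271e-08  f'(a)=-1.966e+00  a ← 21.497648 − (+2.271e-08/-1.966e+00) = 21.497648
iter 5: u=1.351473  f(a)=+0.000e+00  f'(a)=-1.966e+00  a ← 21.497648 − (+0.000e+00/-1.966e+00) = 21.497648
converged: |Δa| < 1e-12 after 5 iterations
sag = a·(cosh(S/(2a)) − 1) = 21.497648·(cosh(1.351473) − 1) = 22.808702
T_max/T_min = cosh(S/(2a)) = 2.060986

a=21.498 sag=22.809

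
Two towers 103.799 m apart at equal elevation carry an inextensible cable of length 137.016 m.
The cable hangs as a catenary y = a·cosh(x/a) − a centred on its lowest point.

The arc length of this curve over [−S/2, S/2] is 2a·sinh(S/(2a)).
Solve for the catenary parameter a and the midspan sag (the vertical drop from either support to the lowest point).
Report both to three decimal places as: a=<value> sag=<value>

a=39.134 sag=39.763

seed: a₀ = √(S³/(24(L−S))) = √(103.799³/(24·33.217)) = 37.454494
iter 1: u=1.385668  f(a)=+3.339e+00  f'(a)=-2.138e+00  a ← 37.454494 − (+3.339e+00/-2.138e+00) = 39.015731
iter 2: u=1.330220  f(a)=+2.201e-01  f'(a)=-1.865e+00  a ← 39.015731 − (+2.201e-01/-1.865e+00) = 39.133748
iter 3: u=1.326208  f(a)=+1.106e-03  f'(a)=-1.846e+00  a ← 39.133748 − (+1.106e-03/-1.846e+00) = 39.134347
iter 4: u=1.326188  f(a)=+2.823e-08  f'(a)=-1.846e+00  a ← 39.134347 − (+2.823e-08/-1.846e+00) = 39.134347
iter 5: u=1.326188  f(a)=+5.684e-14  f'(a)=-1.846e+00  a ← 39.134347 − (+5.684e-14/-1.846e+00) = 39.134347
converged: |Δa| < 1e-12 after 5 iterations
sag = a·(cosh(S/(2a)) − 1) = 39.134347·(cosh(1.326188) − 1) = 39.763328
T_max/T_min = cosh(S/(2a)) = 2.016072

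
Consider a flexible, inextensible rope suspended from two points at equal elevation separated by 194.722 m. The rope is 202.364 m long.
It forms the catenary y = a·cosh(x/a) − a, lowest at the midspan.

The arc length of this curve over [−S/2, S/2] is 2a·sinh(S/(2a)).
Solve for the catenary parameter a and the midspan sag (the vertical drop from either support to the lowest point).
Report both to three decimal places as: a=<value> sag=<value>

seed: a₀ = √(S³/(24(L−S))) = √(194.722³/(24·7.642)) = 200.638095
iter 1: u=0.485257  f(a)=+9.048e-02  f'(a)=-7.799e-02  a ← 200.638095 − (+9.048e-02/-7.799e-02) = 201.798315
iter 2: u=0.482467  f(a)=+7.908e-04  f'(a)=-7.663e-02  a ← 201.798315 − (+7.908e-04/-7.663e-02) = 201.808635
iter 3: u=0.482442  f(a)=+6.160e-08  f'(a)=-7.662e-02  a ← 201.808635 − (+6.160e-08/-7.662e-02) = 201.808636
iter 4: u=0.482442  f(a)=+2.842e-14  f'(a)=-7.662e-02  a ← 201.808636 − (+2.842e-14/-7.662e-02) = 201.808636
converged: |Δa| < 1e-12 after 4 iterations
sag = a·(cosh(S/(2a)) − 1) = 201.808636·(cosh(0.482442) − 1) = 23.944598
T_max/T_min = cosh(S/(2a)) = 1.118650

a=201.809 sag=23.945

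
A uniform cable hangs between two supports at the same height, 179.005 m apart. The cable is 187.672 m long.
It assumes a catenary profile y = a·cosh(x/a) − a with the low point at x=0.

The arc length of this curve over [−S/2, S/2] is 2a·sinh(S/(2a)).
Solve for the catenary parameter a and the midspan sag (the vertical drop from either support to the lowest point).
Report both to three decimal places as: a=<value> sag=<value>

a=167.250 sag=24.525

seed: a₀ = √(S³/(24(L−S))) = √(179.005³/(24·8.667)) = 166.057205
iter 1: u=0.538986  f(a)=+1.268e-01  f'(a)=-1.074e-01  a ← 166.057205 − (+1.268e-01/-1.074e-01) = 167.236965
iter 2: u=0.535184  f(a)=+1.364e-03  f'(a)=-1.051e-01  a ← 167.236965 − (+1.364e-03/-1.051e-01) = 167.249934
iter 3: u=0.535142  f(a)=+1.616e-07  f'(a)=-1.051e-01  a ← 167.249934 − (+1.616e-07/-1.051e-01) = 167.249935
iter 4: u=0.535142  f(a)=+0.000e+00  f'(a)=-1.051e-01  a ← 167.249935 − (+0.000e+00/-1.051e-01) = 167.249935
converged: |Δa| < 1e-12 after 4 iterations
sag = a·(cosh(S/(2a)) − 1) = 167.249935·(cosh(0.535142) − 1) = 24.525287
T_max/T_min = cosh(S/(2a)) = 1.146639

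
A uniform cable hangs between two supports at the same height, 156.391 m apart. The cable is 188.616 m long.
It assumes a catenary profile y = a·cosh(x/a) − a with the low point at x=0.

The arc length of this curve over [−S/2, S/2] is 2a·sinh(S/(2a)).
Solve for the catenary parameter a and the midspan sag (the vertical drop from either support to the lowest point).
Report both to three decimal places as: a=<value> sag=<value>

a=72.404 sag=46.492

seed: a₀ = √(S³/(24(L−S))) = √(156.391³/(24·32.225)) = 70.325941
iter 1: u=1.111901  f(a)=+2.052e+00  f'(a)=-1.035e+00  a ← 70.325941 − (+2.052e+00/-1.035e+00) = 72.308496
iter 2: u=1.081415  f(a)=+8.996e-02  f'(a)=-9.459e-01  a ← 72.308496 − (+8.996e-02/-9.459e-01) = 72.403597
iter 3: u=1.079995  f(a)=+1.905e-04  f'(a)=-9.419e-01  a ← 72.403597 − (+1.905e-04/-9.419e-01) = 72.403799
iter 4: u=1.079992  f(a)=+8.583e-10  f'(a)=-9.419e-01  a ← 72.403799 − (+8.583e-10/-9.419e-01) = 72.403799
iter 5: u=1.079992  f(a)=-2.842e-14  f'(a)=-9.419e-01  a ← 72.403799 − (-2.842e-14/-9.419e-01) = 72.403799
converged: |Δa| < 1e-12 after 5 iterations
sag = a·(cosh(S/(2a)) − 1) = 72.403799·(cosh(1.079992) − 1) = 46.492412
T_max/T_min = cosh(S/(2a)) = 1.642127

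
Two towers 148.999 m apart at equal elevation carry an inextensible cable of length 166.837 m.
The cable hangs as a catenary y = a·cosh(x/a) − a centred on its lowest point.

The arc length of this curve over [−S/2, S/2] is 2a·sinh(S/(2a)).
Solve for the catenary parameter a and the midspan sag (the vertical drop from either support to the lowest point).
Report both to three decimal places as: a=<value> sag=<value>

a=89.438 sag=32.864

seed: a₀ = √(S³/(24(L−S))) = √(148.999³/(24·17.838)) = 87.901509
iter 1: u=0.847534  f(a)=+6.517e-01  f'(a)=-4.358e-01  a ← 87.901509 − (+6.517e-01/-4.358e-01) = 89.397076
iter 2: u=0.833355  f(a)=+1.701e-02  f'(a)=-4.133e-01  a ← 89.397076 − (+1.701e-02/-4.133e-01) = 89.438221
iter 3: u=0.832972  f(a)=+1.227e-05  f'(a)=-4.127e-01  a ← 89.438221 − (+1.227e-05/-4.127e-01) = 89.438251
iter 4: u=0.832971  f(a)=+6.366e-12  f'(a)=-4.127e-01  a ← 89.438251 − (+6.366e-12/-4.127e-01) = 89.438251
converged: |Δa| < 1e-12 after 4 iterations
sag = a·(cosh(S/(2a)) − 1) = 89.438251·(cosh(0.832971) − 1) = 32.864026
T_max/T_min = cosh(S/(2a)) = 1.367449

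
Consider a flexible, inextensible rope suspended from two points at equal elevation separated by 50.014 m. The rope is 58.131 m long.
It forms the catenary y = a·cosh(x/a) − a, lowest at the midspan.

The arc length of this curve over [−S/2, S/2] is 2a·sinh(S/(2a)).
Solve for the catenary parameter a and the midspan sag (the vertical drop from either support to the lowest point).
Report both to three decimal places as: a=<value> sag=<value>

a=25.937 sag=13.019

seed: a₀ = √(S³/(24(L−S))) = √(50.014³/(24·8.117)) = 25.341598
iter 1: u=0.986797  f(a)=+4.045e-01  f'(a)=-7.052e-01  a ← 25.341598 − (+4.045e-01/-7.052e-01) = 25.915185
iter 2: u=0.964956  f(a)=+1.414e-02  f'(a)=-6.567e-01  a ← 25.915185 − (+1.414e-02/-6.567e-01) = 25.936719
iter 3: u=0.964154  f(a)=+1.867e-05  f'(a)=-6.549e-01  a ← 25.936719 − (+1.867e-05/-6.549e-01) = 25.936747
iter 4: u=0.964153  f(a)=+3.265e-11  f'(a)=-6.549e-01  a ← 25.936747 − (+3.265e-11/-6.549e-01) = 25.936747
iter 5: u=0.964153  f(a)=+0.000e+00  f'(a)=-6.549e-01  a ← 25.936747 − (+0.000e+00/-6.549e-01) = 25.936747
converged: |Δa| < 1e-12 after 5 iterations
sag = a·(cosh(S/(2a)) − 1) = 25.936747·(cosh(0.964153) − 1) = 13.018588
T_max/T_min = cosh(S/(2a)) = 1.501936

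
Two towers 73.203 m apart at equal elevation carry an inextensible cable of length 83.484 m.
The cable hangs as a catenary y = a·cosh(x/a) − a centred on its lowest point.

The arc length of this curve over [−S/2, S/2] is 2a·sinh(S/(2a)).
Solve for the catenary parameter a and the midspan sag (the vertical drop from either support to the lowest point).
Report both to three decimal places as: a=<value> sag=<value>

a=40.686 sag=17.604

seed: a₀ = √(S³/(24(L−S))) = √(73.203³/(24·10.281)) = 39.872183
iter 1: u=0.917971  f(a)=+4.420e-01  f'(a)=-5.605e-01  a ← 39.872183 − (+4.420e-01/-5.605e-01) = 40.660733
iter 2: u=0.900168  f(a)=+1.345e-02  f'(a)=-5.268e-01  a ← 40.660733 − (+1.345e-02/-5.268e-01) = 40.686266
iter 3: u=0.899603  f(a)=+1.333e-05  f'(a)=-5.258e-01  a ← 40.686266 − (+1.333e-05/-5.258e-01) = 40.686291
iter 4: u=0.899603  f(a)=+1.312e-11  f'(a)=-5.258e-01  a ← 40.686291 − (+1.312e-11/-5.258e-01) = 40.686291
converged: |Δa| < 1e-12 after 4 iterations
sag = a·(cosh(S/(2a)) − 1) = 40.686291·(cosh(0.899603) − 1) = 17.604093
T_max/T_min = cosh(S/(2a)) = 1.432679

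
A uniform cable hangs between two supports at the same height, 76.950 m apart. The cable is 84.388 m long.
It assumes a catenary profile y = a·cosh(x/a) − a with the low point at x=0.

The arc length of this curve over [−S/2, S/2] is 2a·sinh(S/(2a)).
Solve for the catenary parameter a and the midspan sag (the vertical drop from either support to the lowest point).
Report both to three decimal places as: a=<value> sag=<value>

a=51.239 sag=15.137

seed: a₀ = √(S³/(24(L−S))) = √(76.950³/(24·7.438)) = 50.521848
iter 1: u=0.761552  f(a)=+2.187e-01  f'(a)=-3.119e-01  a ← 50.521848 − (+2.187e-01/-3.119e-01) = 51.223044
iter 2: u=0.751127  f(a)=+4.636e-03  f'(a)=-2.988e-01  a ← 51.223044 − (+4.636e-03/-2.988e-01) = 51.238561
iter 3: u=0.750899  f(a)=+2.184e-06  f'(a)=-2.985e-01  a ← 51.238561 − (+2.184e-06/-2.985e-01) = 51.238568
iter 4: u=0.750899  f(a)=+4.690e-13  f'(a)=-2.985e-01  a ← 51.238568 − (+4.690e-13/-2.985e-01) = 51.238568
converged: |Δa| < 1e-12 after 4 iterations
sag = a·(cosh(S/(2a)) − 1) = 51.238568·(cosh(0.750899) − 1) = 15.137064
T_max/T_min = cosh(S/(2a)) = 1.295423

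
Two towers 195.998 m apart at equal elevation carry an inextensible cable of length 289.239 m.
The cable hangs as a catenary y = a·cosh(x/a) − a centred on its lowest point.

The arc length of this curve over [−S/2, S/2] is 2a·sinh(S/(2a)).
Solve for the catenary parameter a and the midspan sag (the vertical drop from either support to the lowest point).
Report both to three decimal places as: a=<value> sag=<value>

seed: a₀ = √(S³/(24(L−S))) = √(195.998³/(24·93.241)) = 58.005394
iter 1: u=1.689481  f(a)=+1.425e+01  f'(a)=-4.231e+00  a ← 58.005394 − (+1.425e+01/-4.231e+00) = 61.372815
iter 2: u=1.596782  f(a)=+1.335e+00  f'(a)=-3.472e+00  a ← 61.372815 − (+1.335e+00/-3.472e+00) = 61.757273
iter 3: u=1.586841  f(a)=+1.439e-02  f'(a)=-3.398e+00  a ← 61.757273 − (+1.439e-02/-3.398e+00) = 61.761509
iter 4: u=1.586733  f(a)=+1.713e-06  f'(a)=-3.397e+00  a ← 61.761509 − (+1.713e-06/-3.397e+00) = 61.761510
iter 5: u=1.586733  f(a)=+5.684e-14  f'(a)=-3.397e+00  a ← 61.761510 − (+5.684e-14/-3.397e+00) = 61.761510
converged: |Δa| < 1e-12 after 5 iterations
sag = a·(cosh(S/(2a)) − 1) = 61.761510·(cosh(1.586733) − 1) = 95.493964
T_max/T_min = cosh(S/(2a)) = 2.546173

a=61.762 sag=95.494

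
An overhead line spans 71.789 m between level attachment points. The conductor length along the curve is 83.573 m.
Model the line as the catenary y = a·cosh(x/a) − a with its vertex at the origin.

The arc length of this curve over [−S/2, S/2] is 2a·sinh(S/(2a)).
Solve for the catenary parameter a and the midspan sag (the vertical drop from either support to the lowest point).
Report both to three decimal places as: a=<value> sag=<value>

seed: a₀ = √(S³/(24(L−S))) = √(71.789³/(24·11.784)) = 36.168864
iter 1: u=0.992414  f(a)=+5.941e-01  f'(a)=-7.181e-01  a ← 36.168864 − (+5.941e-01/-7.181e-01) = 36.996190
iter 2: u=0.970222  f(a)=+2.100e-02  f'(a)=-6.681e-01  a ← 36.996190 − (+2.100e-02/-6.681e-01) = 37.027613
iter 3: u=0.969398  f(a)=+2.835e-05  f'(a)=-6.663e-01  a ← 37.027613 − (+2.835e-05/-6.663e-01) = 37.027656
iter 4: u=0.969397  f(a)=+5.184e-11  f'(a)=-6.663e-01  a ← 37.027656 − (+5.184e-11/-6.663e-01) = 37.027656
iter 5: u=0.969397  f(a)=-1.421e-14  f'(a)=-6.663e-01  a ← 37.027656 − (-1.421e-14/-6.663e-01) = 37.027656
converged: |Δa| < 1e-12 after 5 iterations
sag = a·(cosh(S/(2a)) − 1) = 37.027656·(cosh(0.969397) − 1) = 18.803867
T_max/T_min = cosh(S/(2a)) = 1.507833

a=37.028 sag=18.804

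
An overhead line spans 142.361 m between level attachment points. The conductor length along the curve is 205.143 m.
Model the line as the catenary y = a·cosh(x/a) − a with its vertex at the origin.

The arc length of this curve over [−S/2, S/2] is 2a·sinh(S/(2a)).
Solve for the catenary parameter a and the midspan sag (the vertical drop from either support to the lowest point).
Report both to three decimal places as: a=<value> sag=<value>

seed: a₀ = √(S³/(24(L−S))) = √(142.361³/(24·62.782)) = 43.758593
iter 1: u=1.626663  f(a)=+8.849e+00  f'(a)=-3.704e+00  a ← 43.758593 − (+8.849e+00/-3.704e+00) = 46.147599
iter 2: u=1.542453  f(a)=+7.764e-01  f'(a)=-3.080e+00  a ← 46.147599 − (+7.764e-01/-3.080e+00) = 46.399648
iter 3: u=1.534074  f(a)=+7.245e-03  f'(a)=-3.023e+00  a ← 46.399648 − (+7.245e-03/-3.023e+00) = 46.402045
iter 4: u=1.533995  f(a)=+6.441e-07  f'(a)=-3.022e+00  a ← 46.402045 − (+6.441e-07/-3.022e+00) = 46.402045
iter 5: u=1.533995  f(a)=+2.842e-14  f'(a)=-3.022e+00  a ← 46.402045 − (+2.842e-14/-3.022e+00) = 46.402045
converged: |Δa| < 1e-12 after 5 iterations
sag = a·(cosh(S/(2a)) − 1) = 46.402045·(cosh(1.533995) − 1) = 66.177093
T_max/T_min = cosh(S/(2a)) = 2.426168

a=46.402 sag=66.177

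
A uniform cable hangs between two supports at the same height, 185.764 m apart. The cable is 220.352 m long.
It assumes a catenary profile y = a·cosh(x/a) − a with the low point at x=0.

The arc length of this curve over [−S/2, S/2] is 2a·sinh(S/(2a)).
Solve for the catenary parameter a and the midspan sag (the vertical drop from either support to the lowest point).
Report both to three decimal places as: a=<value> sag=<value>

a=90.233 sag=52.178

seed: a₀ = √(S³/(24(L−S))) = √(185.764³/(24·34.588)) = 87.876750
iter 1: u=1.056958  f(a)=+1.984e+00  f'(a)=-8.787e-01  a ← 87.876750 − (+1.984e+00/-8.787e-01) = 90.134825
iter 2: u=1.030479  f(a)=+7.905e-02  f'(a)=-8.100e-01  a ← 90.134825 − (+7.905e-02/-8.100e-01) = 90.232425
iter 3: u=1.029364  f(a)=+1.370e-04  f'(a)=-8.072e-01  a ← 90.232425 − (+1.370e-04/-8.072e-01) = 90.232595
iter 4: u=1.029362  f(a)=+4.132e-10  f'(a)=-8.072e-01  a ← 90.232595 − (+4.132e-10/-8.072e-01) = 90.232595
iter 5: u=1.029362  f(a)=+0.000e+00  f'(a)=-8.072e-01  a ← 90.232595 − (+0.000e+00/-8.072e-01) = 90.232595
converged: |Δa| < 1e-12 after 5 iterations
sag = a·(cosh(S/(2a)) − 1) = 90.232595·(cosh(1.029362) − 1) = 52.177630
T_max/T_min = cosh(S/(2a)) = 1.578257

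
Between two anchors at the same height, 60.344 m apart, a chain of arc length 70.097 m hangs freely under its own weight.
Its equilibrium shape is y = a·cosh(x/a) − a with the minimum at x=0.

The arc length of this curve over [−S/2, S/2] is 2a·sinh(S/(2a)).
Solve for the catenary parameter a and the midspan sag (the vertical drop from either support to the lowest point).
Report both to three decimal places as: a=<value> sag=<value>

seed: a₀ = √(S³/(24(L−S))) = √(60.344³/(24·9.753)) = 30.639129
iter 1: u=0.984754  f(a)=+4.840e-01  f'(a)=-7.006e-01  a ← 30.639129 − (+4.840e-01/-7.006e-01) = 31.329957
iter 2: u=0.963040  f(a)=+1.685e-02  f'(a)=-6.525e-01  a ← 31.329957 − (+1.685e-02/-6.525e-01) = 31.355783
iter 3: u=0.962247  f(a)=+2.207e-05  f'(a)=-6.508e-01  a ← 31.355783 − (+2.207e-05/-6.508e-01) = 31.355817
iter 4: u=0.962246  f(a)=+3.794e-11  f'(a)=-6.508e-01  a ← 31.355817 − (+3.794e-11/-6.508e-01) = 31.355817
iter 5: u=0.962246  f(a)=+1.421e-14  f'(a)=-6.508e-01  a ← 31.355817 − (+1.421e-14/-6.508e-01) = 31.355817
converged: |Δa| < 1e-12 after 5 iterations
sag = a·(cosh(S/(2a)) − 1) = 31.355817·(cosh(0.962246) − 1) = 15.671671
T_max/T_min = cosh(S/(2a)) = 1.499801

a=31.356 sag=15.672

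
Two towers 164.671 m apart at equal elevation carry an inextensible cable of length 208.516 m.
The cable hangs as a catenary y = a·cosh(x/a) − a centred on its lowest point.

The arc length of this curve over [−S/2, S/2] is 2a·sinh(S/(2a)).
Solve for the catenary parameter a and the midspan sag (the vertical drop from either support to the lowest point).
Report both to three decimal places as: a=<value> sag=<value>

seed: a₀ = √(S³/(24(L−S))) = √(164.671³/(24·43.845)) = 65.141841
iter 1: u=1.263942  f(a)=+3.638e+00  f'(a)=-1.574e+00  a ← 65.141841 − (+3.638e+00/-1.574e+00) = 67.453677
iter 2: u=1.220623  f(a)=+2.027e-01  f'(a)=-1.403e+00  a ← 67.453677 − (+2.027e-01/-1.403e+00) = 67.598131
iter 3: u=1.218014  f(a)=+7.108e-04  f'(a)=-1.393e+00  a ← 67.598131 − (+7.108e-04/-1.393e+00) = 67.598641
iter 4: u=1.218005  f(a)=+8.812e-09  f'(a)=-1.393e+00  a ← 67.598641 − (+8.812e-09/-1.393e+00) = 67.598641
iter 5: u=1.218005  f(a)=-5.684e-14  f'(a)=-1.393e+00  a ← 67.598641 − (-5.684e-14/-1.393e+00) = 67.598641
converged: |Δa| < 1e-12 after 5 iterations
sag = a·(cosh(S/(2a)) − 1) = 67.598641·(cosh(1.218005) − 1) = 56.656366
T_max/T_min = cosh(S/(2a)) = 1.838129

a=67.599 sag=56.656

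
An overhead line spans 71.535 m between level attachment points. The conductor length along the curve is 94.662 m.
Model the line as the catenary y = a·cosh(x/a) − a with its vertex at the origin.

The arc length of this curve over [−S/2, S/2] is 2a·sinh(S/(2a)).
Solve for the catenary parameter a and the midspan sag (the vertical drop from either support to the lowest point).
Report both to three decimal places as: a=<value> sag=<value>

a=26.844 sag=27.569

seed: a₀ = √(S³/(24(L−S))) = √(71.535³/(24·23.127)) = 25.681040
iter 1: u=1.392759  f(a)=+2.349e+00  f'(a)=-2.176e+00  a ← 25.681040 − (+2.349e+00/-2.176e+00) = 26.760991
iter 2: u=1.336554  f(a)=+1.563e-01  f'(a)=-1.895e+00  a ← 26.760991 − (+1.563e-01/-1.895e+00) = 26.843496
iter 3: u=1.332446  f(a)=+8.013e-04  f'(a)=-1.875e+00  a ← 26.843496 − (+8.013e-04/-1.875e+00) = 26.843923
iter 4: u=1.332424  f(a)=+2.129e-08  f'(a)=-1.875e+00  a ← 26.843923 − (+2.129e-08/-1.875e+00) = 26.843923
iter 5: u=1.332424  f(a)=-1.421e-14  f'(a)=-1.875e+00  a ← 26.843923 − (-1.421e-14/-1.875e+00) = 26.843923
converged: |Δa| < 1e-12 after 5 iterations
sag = a·(cosh(S/(2a)) − 1) = 26.843923·(cosh(1.332424) − 1) = 27.569492
T_max/T_min = cosh(S/(2a)) = 2.027029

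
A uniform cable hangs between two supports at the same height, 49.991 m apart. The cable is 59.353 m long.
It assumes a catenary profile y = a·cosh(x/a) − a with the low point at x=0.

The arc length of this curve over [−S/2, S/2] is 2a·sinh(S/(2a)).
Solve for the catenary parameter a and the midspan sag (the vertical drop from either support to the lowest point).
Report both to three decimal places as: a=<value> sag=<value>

a=24.216 sag=14.087

seed: a₀ = √(S³/(24(L−S))) = √(49.991³/(24·9.362)) = 23.580217
iter 1: u=1.060020  f(a)=+5.403e-01  f'(a)=-8.869e-01  a ← 23.580217 − (+5.403e-01/-8.869e-01) = 24.189360
iter 2: u=1.033326  f(a)=+2.164e-02  f'(a)=-8.172e-01  a ← 24.189360 − (+2.164e-02/-8.172e-01) = 24.215846
iter 3: u=1.032196  f(a)=+3.794e-05  f'(a)=-8.143e-01  a ← 24.215846 − (+3.794e-05/-8.143e-01) = 24.215893
iter 4: u=1.032194  f(a)=+1.171e-10  f'(a)=-8.143e-01  a ← 24.215893 − (+1.171e-10/-8.143e-01) = 24.215893
iter 5: u=1.032194  f(a)=+7.105e-15  f'(a)=-8.143e-01  a ← 24.215893 − (+7.105e-15/-8.143e-01) = 24.215893
converged: |Δa| < 1e-12 after 5 iterations
sag = a·(cosh(S/(2a)) − 1) = 24.215893·(cosh(1.032194) − 1) = 14.086902
T_max/T_min = cosh(S/(2a)) = 1.581721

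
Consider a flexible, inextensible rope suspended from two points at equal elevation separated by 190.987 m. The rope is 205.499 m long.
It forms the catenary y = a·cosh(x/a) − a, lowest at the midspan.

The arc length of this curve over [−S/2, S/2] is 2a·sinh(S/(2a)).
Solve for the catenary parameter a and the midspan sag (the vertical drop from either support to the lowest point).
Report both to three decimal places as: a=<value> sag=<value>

seed: a₀ = √(S³/(24(L−S))) = √(190.987³/(24·14.512)) = 141.428344
iter 1: u=0.675208  f(a)=+3.344e-01  f'(a)=-2.147e-01  a ← 141.428344 − (+3.344e-01/-2.147e-01) = 142.985733
iter 2: u=0.667853  f(a)=+5.604e-03  f'(a)=-2.076e-01  a ← 142.985733 − (+5.604e-03/-2.076e-01) = 143.012730
iter 3: u=0.667727  f(a)=+1.633e-06  f'(a)=-2.075e-01  a ← 143.012730 − (+1.633e-06/-2.075e-01) = 143.012737
iter 4: u=0.667727  f(a)=+1.421e-13  f'(a)=-2.075e-01  a ← 143.012737 − (+1.421e-13/-2.075e-01) = 143.012737
converged: |Δa| < 1e-12 after 4 iterations
sag = a·(cosh(S/(2a)) − 1) = 143.012737·(cosh(0.667727) − 1) = 33.084119
T_max/T_min = cosh(S/(2a)) = 1.231337

a=143.013 sag=33.084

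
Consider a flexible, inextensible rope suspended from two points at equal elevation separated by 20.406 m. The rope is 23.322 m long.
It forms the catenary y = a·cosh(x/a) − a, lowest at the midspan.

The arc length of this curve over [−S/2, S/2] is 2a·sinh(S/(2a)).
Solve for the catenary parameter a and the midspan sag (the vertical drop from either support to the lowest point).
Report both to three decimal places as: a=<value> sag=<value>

seed: a₀ = √(S³/(24(L−S))) = √(20.406³/(24·2.916)) = 11.018880
iter 1: u=0.925956  f(a)=+1.276e-01  f'(a)=-5.761e-01  a ← 11.018880 − (+1.276e-01/-5.761e-01) = 11.240366
iter 2: u=0.907711  f(a)=+3.949e-03  f'(a)=-5.409e-01  a ← 11.240366 − (+3.949e-03/-5.409e-01) = 11.247666
iter 3: u=0.907122  f(a)=+4.049e-06  f'(a)=-5.398e-01  a ← 11.247666 − (+4.049e-06/-5.398e-01) = 11.247674
iter 4: u=0.907121  f(a)=+4.263e-12  f'(a)=-5.398e-01  a ← 11.247674 − (+4.263e-12/-5.398e-01) = 11.247674
converged: |Δa| < 1e-12 after 4 iterations
sag = a·(cosh(S/(2a)) − 1) = 11.247674·(cosh(0.907121) − 1) = 4.953841
T_max/T_min = cosh(S/(2a)) = 1.440433

a=11.248 sag=4.954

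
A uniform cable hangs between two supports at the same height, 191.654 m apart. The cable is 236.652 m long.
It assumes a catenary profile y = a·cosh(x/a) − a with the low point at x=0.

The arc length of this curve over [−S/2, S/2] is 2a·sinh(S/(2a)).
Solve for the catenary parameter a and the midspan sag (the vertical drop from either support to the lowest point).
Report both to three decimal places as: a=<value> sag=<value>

seed: a₀ = √(S³/(24(L−S))) = √(191.654³/(24·44.998)) = 80.737371
iter 1: u=1.186898  f(a)=+3.278e+00  f'(a)=-1.280e+00  a ← 80.737371 − (+3.278e+00/-1.280e+00) = 83.298611
iter 2: u=1.150403  f(a)=+1.624e-01  f'(a)=-1.156e+00  a ← 83.298611 − (+1.624e-01/-1.156e+00) = 83.439156
iter 3: u=1.148466  f(a)=+4.450e-04  f'(a)=-1.149e+00  a ← 83.439156 − (+4.450e-04/-1.149e+00) = 83.439543
iter 4: u=1.148460  f(a)=+3.359e-09  f'(a)=-1.149e+00  a ← 83.439543 − (+3.359e-09/-1.149e+00) = 83.439543
iter 5: u=1.148460  f(a)=+5.684e-14  f'(a)=-1.149e+00  a ← 83.439543 − (+5.684e-14/-1.149e+00) = 83.439543
converged: |Δa| < 1e-12 after 5 iterations
sag = a·(cosh(S/(2a)) − 1) = 83.439543·(cosh(1.148460) − 1) = 61.347195
T_max/T_min = cosh(S/(2a)) = 1.735229

a=83.440 sag=61.347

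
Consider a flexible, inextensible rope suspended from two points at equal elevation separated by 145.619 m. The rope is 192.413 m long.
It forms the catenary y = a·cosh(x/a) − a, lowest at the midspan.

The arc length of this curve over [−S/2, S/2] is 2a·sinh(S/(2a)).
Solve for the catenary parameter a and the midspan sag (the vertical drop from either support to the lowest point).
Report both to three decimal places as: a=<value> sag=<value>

seed: a₀ = √(S³/(24(L−S))) = √(145.619³/(24·46.794)) = 52.435614
iter 1: u=1.388551  f(a)=+4.724e+00  f'(a)=-2.154e+00  a ← 52.435614 − (+4.724e+00/-2.154e+00) = 54.629176
iter 2: u=1.332795  f(a)=+3.126e-01  f'(a)=-1.877e+00  a ← 54.629176 − (+3.126e-01/-1.877e+00) = 54.795709
iter 3: u=1.328745  f(a)=+1.583e-03  f'(a)=-1.858e+00  a ← 54.795709 − (+1.583e-03/-1.858e+00) = 54.796561
iter 4: u=1.328724  f(a)=+4.108e-08  f'(a)=-1.858e+00  a ← 54.796561 − (+4.108e-08/-1.858e+00) = 54.796561
iter 5: u=1.328724  f(a)=-2.842e-14  f'(a)=-1.858e+00  a ← 54.796561 − (-2.842e-14/-1.858e+00) = 54.796561
converged: |Δa| < 1e-12 after 5 iterations
sag = a·(cosh(S/(2a)) − 1) = 54.796561·(cosh(1.328724) − 1) = 55.920889
T_max/T_min = cosh(S/(2a)) = 2.020518

a=54.797 sag=55.921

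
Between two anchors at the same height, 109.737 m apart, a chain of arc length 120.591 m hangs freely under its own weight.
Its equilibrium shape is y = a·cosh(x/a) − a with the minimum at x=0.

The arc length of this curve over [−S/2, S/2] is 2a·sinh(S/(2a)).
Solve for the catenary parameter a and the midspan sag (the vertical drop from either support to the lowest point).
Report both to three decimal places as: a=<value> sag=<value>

seed: a₀ = √(S³/(24(L−S))) = √(109.737³/(24·10.854)) = 71.224449
iter 1: u=0.770360  f(a)=+3.267e-01  f'(a)=-3.233e-01  a ← 71.224449 − (+3.267e-01/-3.233e-01) = 72.234962
iter 2: u=0.759584  f(a)=+7.082e-03  f'(a)=-3.094e-01  a ← 72.234962 − (+7.082e-03/-3.094e-01) = 72.257852
iter 3: u=0.759343  f(a)=+3.492e-06  f'(a)=-3.091e-01  a ← 72.257852 − (+3.492e-06/-3.091e-01) = 72.257864
iter 4: u=0.759343  f(a)=+8.384e-13  f'(a)=-3.091e-01  a ← 72.257864 − (+8.384e-13/-3.091e-01) = 72.257864
converged: |Δa| < 1e-12 after 4 iterations
sag = a·(cosh(S/(2a)) − 1) = 72.257864·(cosh(0.759343) − 1) = 21.852424
T_max/T_min = cosh(S/(2a)) = 1.302423

a=72.258 sag=21.852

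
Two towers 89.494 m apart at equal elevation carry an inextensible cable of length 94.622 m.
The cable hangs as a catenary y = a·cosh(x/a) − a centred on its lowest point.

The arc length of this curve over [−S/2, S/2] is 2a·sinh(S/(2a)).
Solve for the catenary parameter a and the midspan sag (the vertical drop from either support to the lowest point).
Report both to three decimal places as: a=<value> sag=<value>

a=76.963 sag=13.379

seed: a₀ = √(S³/(24(L−S))) = √(89.494³/(24·5.128)) = 76.315236
iter 1: u=0.586344  f(a)=+8.888e-02  f'(a)=-1.391e-01  a ← 76.315236 − (+8.888e-02/-1.391e-01) = 76.954316
iter 2: u=0.581475  f(a)=+1.129e-03  f'(a)=-1.356e-01  a ← 76.954316 − (+1.129e-03/-1.356e-01) = 76.962643
iter 3: u=0.581412  f(a)=+1.873e-07  f'(a)=-1.355e-01  a ← 76.962643 − (+1.873e-07/-1.355e-01) = 76.962645
iter 4: u=0.581412  f(a)=-1.421e-14  f'(a)=-1.355e-01  a ← 76.962645 − (-1.421e-14/-1.355e-01) = 76.962645
converged: |Δa| < 1e-12 after 4 iterations
sag = a·(cosh(S/(2a)) − 1) = 76.962645·(cosh(0.581412) − 1) = 13.378815
T_max/T_min = cosh(S/(2a)) = 1.173835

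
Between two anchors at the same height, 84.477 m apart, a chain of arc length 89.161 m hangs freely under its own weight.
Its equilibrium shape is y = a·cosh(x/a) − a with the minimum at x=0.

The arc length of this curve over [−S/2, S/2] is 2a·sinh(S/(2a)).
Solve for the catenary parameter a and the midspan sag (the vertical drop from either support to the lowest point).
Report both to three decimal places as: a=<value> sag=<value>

seed: a₀ = √(S³/(24(L−S))) = √(84.477³/(24·4.684)) = 73.230780
iter 1: u=0.576786  f(a)=+7.853e-02  f'(a)=-1.322e-01  a ← 73.230780 − (+7.853e-02/-1.322e-01) = 73.824697
iter 2: u=0.572146  f(a)=+9.657e-04  f'(a)=-1.290e-01  a ← 73.824697 − (+9.657e-04/-1.290e-01) = 73.832182
iter 3: u=0.572088  f(a)=+1.500e-07  f'(a)=-1.290e-01  a ← 73.832182 − (+1.500e-07/-1.290e-01) = 73.832184
iter 4: u=0.572088  f(a)=+1.421e-14  f'(a)=-1.290e-01  a ← 73.832184 − (+1.421e-14/-1.290e-01) = 73.832184
converged: |Δa| < 1e-12 after 4 iterations
sag = a·(cosh(S/(2a)) − 1) = 73.832184·(cosh(0.572088) − 1) = 12.415207
T_max/T_min = cosh(S/(2a)) = 1.168154

a=73.832 sag=12.415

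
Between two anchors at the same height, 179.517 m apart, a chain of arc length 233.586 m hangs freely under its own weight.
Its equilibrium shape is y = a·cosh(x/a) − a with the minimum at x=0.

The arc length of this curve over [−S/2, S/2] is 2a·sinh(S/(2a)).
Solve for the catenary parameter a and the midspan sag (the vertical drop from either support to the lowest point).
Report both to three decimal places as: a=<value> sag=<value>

seed: a₀ = √(S³/(24(L−S))) = √(179.517³/(24·54.069)) = 66.769571
iter 1: u=1.344302  f(a)=+5.101e+00  f'(a)=-1.932e+00  a ← 66.769571 − (+5.101e+00/-1.932e+00) = 69.410191
iter 2: u=1.293160  f(a)=+3.182e-01  f'(a)=-1.698e+00  a ← 69.410191 − (+3.182e-01/-1.698e+00) = 69.597645
iter 3: u=1.289677  f(a)=+1.421e-03  f'(a)=-1.682e+00  a ← 69.597645 − (+1.421e-03/-1.682e+00) = 69.598489
iter 4: u=1.289662  f(a)=+2.859e-08  f'(a)=-1.682e+00  a ← 69.598489 − (+2.859e-08/-1.682e+00) = 69.598489
iter 5: u=1.289662  f(a)=-2.842e-14  f'(a)=-1.682e+00  a ← 69.598489 − (-2.842e-14/-1.682e+00) = 69.598489
converged: |Δa| < 1e-12 after 5 iterations
sag = a·(cosh(S/(2a)) − 1) = 69.598489·(cosh(1.289662) − 1) = 66.359426
T_max/T_min = cosh(S/(2a)) = 1.953461

a=69.598 sag=66.359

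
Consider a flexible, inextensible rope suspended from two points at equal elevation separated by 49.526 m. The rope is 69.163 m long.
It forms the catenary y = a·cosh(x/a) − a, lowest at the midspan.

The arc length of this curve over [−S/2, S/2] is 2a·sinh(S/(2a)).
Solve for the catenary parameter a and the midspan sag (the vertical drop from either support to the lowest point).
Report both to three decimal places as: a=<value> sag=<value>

seed: a₀ = √(S³/(24(L−S))) = √(49.526³/(24·19.637)) = 16.054866
iter 1: u=1.542398  f(a)=+2.473e+00  f'(a)=-3.080e+00  a ← 16.054866 − (+2.473e+00/-3.080e+00) = 16.857686
iter 2: u=1.468944  f(a)=+1.976e-01  f'(a)=-2.606e+00  a ← 16.857686 − (+1.976e-01/-2.606e+00) = 16.933507
iter 3: u=1.462367  f(a)=+1.503e-03  f'(a)=-2.566e+00  a ← 16.933507 − (+1.503e-03/-2.566e+00) = 16.934093
iter 4: u=1.462316  f(a)=+8.852e-08  f'(a)=-2.566e+00  a ← 16.934093 − (+8.852e-08/-2.566e+00) = 16.934093
iter 5: u=1.462316  f(a)=+1.421e-14  f'(a)=-2.566e+00  a ← 16.934093 − (+1.421e-14/-2.566e+00) = 16.934093
converged: |Δa| < 1e-12 after 5 iterations
sag = a·(cosh(S/(2a)) − 1) = 16.934093·(cosh(1.462316) − 1) = 21.571019
T_max/T_min = cosh(S/(2a)) = 2.273822

a=16.934 sag=21.571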